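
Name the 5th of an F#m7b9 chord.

C#

F#m7b9 is built on F#; its 5th is a perfect 5th above the root.
A fifth above F uses the letter C, and the perfect 5th above F# is C#.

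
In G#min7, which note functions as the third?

B

G#min7 is built on G♯; its 3rd is a minor 3rd above the root.
A third above G uses the letter B, and the minor 3rd above G♯ is B.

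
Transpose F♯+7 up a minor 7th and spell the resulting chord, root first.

E, G#, B#, D

F# up a minor 7th → E. New chord: E augmented seventh.
Root: E
Major 3rd (3rd): G#
Augmented 5th (5th): B#
Minor 7th (7th): D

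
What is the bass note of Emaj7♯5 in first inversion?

Emaj7♯5 in root position is E–G#–B#–D#.
First inversion places the third in the bass, which is G#.

G#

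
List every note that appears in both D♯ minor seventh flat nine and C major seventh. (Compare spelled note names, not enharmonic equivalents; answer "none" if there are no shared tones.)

E

D♯ minor seventh flat nine = D-sharp, F-sharp, A-sharp, C-sharp, E.
C major seventh = C, E, G, B.
Shared: E.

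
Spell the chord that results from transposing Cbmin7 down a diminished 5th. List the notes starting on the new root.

F, Ab, C, Eb

Cb down a diminished 5th → F. New chord: F minor seventh.
F — root
Ab — minor 3rd
C — perfect 5th
Eb — minor 7th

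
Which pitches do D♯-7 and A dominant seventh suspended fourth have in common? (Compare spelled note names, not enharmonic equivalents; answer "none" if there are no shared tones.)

none

D♯-7 = D♯, F♯, A♯, C♯.
A dominant seventh suspended fourth = A, D, E, G.
Shared: none.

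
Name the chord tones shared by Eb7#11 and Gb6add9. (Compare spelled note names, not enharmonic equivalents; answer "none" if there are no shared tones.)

Eb  Bb  Db

Eb7#11 = Eb, G, Bb, Db, A.
Gb6add9 = Gb, Bb, Db, Eb, Ab.
Shared: Eb, Bb, Db.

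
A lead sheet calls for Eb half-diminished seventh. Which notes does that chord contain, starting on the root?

E-flat, G-flat, B-double-flat, D-flat

Root E-flat, quality half-diminished seventh:
root → E-flat
3rd (minor 3rd) → G-flat
5th (diminished 5th) → B-double-flat
7th (minor 7th) → D-flat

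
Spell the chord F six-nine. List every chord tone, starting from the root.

F six-nine is a six-nine built on F.
F — root
A — major 3rd
C — perfect 5th
D — major 6th
G — major 9th

F  A  C  D  G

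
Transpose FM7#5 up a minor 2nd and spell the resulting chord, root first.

Transposed root: F → G♭ (minor 2nd up). So we spell G♭ augmented major seventh:
- root: G♭
- major 3rd: B♭
- augmented 5th: D
- major 7th: F

G♭ – B♭ – D – F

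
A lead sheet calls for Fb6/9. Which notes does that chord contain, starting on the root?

Fb6/9 is a six-nine built on Fb.
Fb — root
Ab — major 3rd
Cb — perfect 5th
Db — major 6th
Gb — major 9th

Fb, Ab, Cb, Db, Gb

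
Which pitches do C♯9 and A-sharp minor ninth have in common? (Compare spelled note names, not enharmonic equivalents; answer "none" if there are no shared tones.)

C♯9 = C#, E#, G#, B, D#.
A-sharp minor ninth = A#, C#, E#, G#, B#.
Shared: C#, E#, G#.

C# – E# – G#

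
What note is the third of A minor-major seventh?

C

Root of A minor-major seventh = A. The 3rd is a minor 3rd: A up a minor 3rd → C.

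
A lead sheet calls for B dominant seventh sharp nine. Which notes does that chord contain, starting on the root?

B – D♯ – F♯ – A – C𝄪

B dominant seventh sharp nine is a dominant seventh sharp nine built on B.
B — root
D♯ — major 3rd
F♯ — perfect 5th
A — minor 7th
C𝄪 — augmented 9th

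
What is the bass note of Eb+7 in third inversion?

D♭

Eb+7 in root position is E♭–G–B–D♭.
Third inversion places the seventh in the bass, which is D♭.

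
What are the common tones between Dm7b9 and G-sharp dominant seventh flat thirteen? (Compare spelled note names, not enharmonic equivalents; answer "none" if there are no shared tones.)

none

Dm7b9 = D, F, A, C, E♭.
G-sharp dominant seventh flat thirteen = G♯, B♯, D♯, F♯, E.
Shared: none.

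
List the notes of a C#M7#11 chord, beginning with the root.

C# – E# – G# – B# – F##

Root C#, quality major seventh sharp eleven:
Root: C#
Major 3rd (3rd): E#
Perfect 5th (5th): G#
Major 7th (7th): B#
Augmented 11th (11th): F##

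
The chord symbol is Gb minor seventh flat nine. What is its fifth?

D-flat

Root of Gb minor seventh flat nine = G-flat. The 5th is a perfect 5th: G-flat up a perfect 5th → D-flat.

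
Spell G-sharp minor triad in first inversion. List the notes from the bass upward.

B, D#, G#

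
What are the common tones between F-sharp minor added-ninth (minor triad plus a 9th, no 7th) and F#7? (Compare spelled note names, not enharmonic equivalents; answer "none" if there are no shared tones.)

F-sharp minor added-ninth = F#, A, C#, G#.
F#7 = F#, A#, C#, E.
Shared: F#, C#.

F#, C#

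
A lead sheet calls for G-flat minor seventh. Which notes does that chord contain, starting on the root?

G-flat, B-double-flat, D-flat, F-flat

G-flat minor seventh is a minor seventh built on G-flat.
- root: G-flat
- minor 3rd: B-double-flat
- perfect 5th: D-flat
- minor 7th: F-flat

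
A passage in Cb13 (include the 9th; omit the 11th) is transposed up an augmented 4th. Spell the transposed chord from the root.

F  A  C  Eb  G  D

An augmented 4th up from Cb is F, so the new chord is F dominant thirteenth.
F — root
A — major 3rd
C — perfect 5th
Eb — minor 7th
G — major 9th
D — major 13th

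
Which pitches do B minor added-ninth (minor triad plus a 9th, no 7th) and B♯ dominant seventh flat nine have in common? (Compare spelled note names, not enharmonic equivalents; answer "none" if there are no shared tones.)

C-sharp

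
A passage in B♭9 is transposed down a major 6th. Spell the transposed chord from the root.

Transposed root: Bb → Db (major 6th down). So we spell Db dominant ninth:
Root: Db
Major 3rd (3rd): F
Perfect 5th (5th): Ab
Minor 7th (7th): Cb
Major 9th (9th): Eb

Db  F  Ab  Cb  Eb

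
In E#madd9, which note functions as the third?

G#

Root of E#madd9 = E#. The 3rd is a minor 3rd: E# up a minor 3rd → G#.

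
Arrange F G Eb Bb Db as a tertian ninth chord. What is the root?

Eb

Arranged so that each adjacent pair is a third by letter name: Eb – G – Bb – Db – F.
The bottom of that stack, Eb, is the root (this is Eb dominant ninth).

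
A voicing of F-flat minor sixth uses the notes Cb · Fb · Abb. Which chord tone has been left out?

Db

F-flat minor sixth = Fb, Abb, Cb, Db. The voicing lacks the 6th (major 6th), Db.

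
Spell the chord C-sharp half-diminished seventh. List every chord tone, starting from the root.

C-sharp, E, G, B

Root C-sharp, quality half-diminished seventh:
Root: C-sharp
Minor 3rd (3rd): E
Diminished 5th (5th): G
Minor 7th (7th): B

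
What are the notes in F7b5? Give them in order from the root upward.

F7b5 is a dominant seventh flat five built on F.
root → F
3rd (major 3rd) → A
5th (diminished 5th) → Cb
7th (minor 7th) → Eb

F, A, Cb, Eb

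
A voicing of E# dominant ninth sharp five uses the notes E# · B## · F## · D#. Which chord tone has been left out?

G##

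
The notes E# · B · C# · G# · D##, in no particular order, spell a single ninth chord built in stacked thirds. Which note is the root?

C#

Stacking in thirds gives C# – E# – G# – B – D##, so C# is the root — C# dominant seventh sharp nine.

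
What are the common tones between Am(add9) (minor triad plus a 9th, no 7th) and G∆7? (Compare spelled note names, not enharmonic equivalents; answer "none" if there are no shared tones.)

Am(add9): A C E B
G∆7: G B D F#
Common to both → B.

B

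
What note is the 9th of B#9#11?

C##

B#9#11 is built on B#; its 9th is a major 9th above the root.
A second above B uses the letter C, and the major 9th above B# is C##.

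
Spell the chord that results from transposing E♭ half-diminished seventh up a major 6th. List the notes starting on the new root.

A major 6th up from E-flat is C, so the new chord is C half-diminished seventh.
C — root
E-flat — minor 3rd
G-flat — diminished 5th
B-flat — minor 7th

C, E-flat, G-flat, B-flat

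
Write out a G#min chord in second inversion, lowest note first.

D#, G#, B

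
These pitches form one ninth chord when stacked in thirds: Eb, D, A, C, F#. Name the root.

D

Arranged so that each adjacent pair is a third by letter name: D – F# – A – C – Eb.
The bottom of that stack, D, is the root (this is D dominant seventh flat nine).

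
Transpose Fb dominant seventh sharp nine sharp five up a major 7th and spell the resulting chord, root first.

F-flat up a major 7th → E-flat. New chord: E-flat dominant seventh sharp nine sharp five.
E-flat — root
G — major 3rd
B — augmented 5th
D-flat — minor 7th
F-sharp — augmented 9th

E-flat, G, B, D-flat, F-sharp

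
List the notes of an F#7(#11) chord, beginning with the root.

F#, A#, C#, E, B#

Root F#, quality dominant seventh sharp eleven:
F# — root
A# — major 3rd
C# — perfect 5th
E — minor 7th
B# — augmented 11th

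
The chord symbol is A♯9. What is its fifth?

Root of A♯9 = A#. The 5th is a perfect 5th: A# up a perfect 5th → E#.

E#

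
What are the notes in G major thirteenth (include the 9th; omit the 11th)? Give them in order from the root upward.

G, B, D, F-sharp, A, E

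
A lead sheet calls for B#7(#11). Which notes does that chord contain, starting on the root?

B# D## F## A# E##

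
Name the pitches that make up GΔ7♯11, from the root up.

G  B  D  F#  C#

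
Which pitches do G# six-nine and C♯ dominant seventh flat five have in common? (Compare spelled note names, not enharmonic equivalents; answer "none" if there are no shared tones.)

E-sharp

G# six-nine: G-sharp B-sharp D-sharp E-sharp A-sharp
C♯ dominant seventh flat five: C-sharp E-sharp G B
Common to both → E-sharp.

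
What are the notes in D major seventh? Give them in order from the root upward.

D, F-sharp, A, C-sharp

D major seventh: major seventh on D.
D — root
F-sharp — major 3rd
A — perfect 5th
C-sharp — major 7th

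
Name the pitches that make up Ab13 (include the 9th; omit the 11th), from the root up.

Root Ab, quality dominant thirteenth:
Ab — root
C — major 3rd
Eb — perfect 5th
Gb — minor 7th
Bb — major 9th
F — major 13th

Ab, C, Eb, Gb, Bb, F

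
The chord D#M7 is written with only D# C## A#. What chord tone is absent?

The full D#M7 chord is D#, F##, A#, C##.
Comparing with the voicing, the major 3rd (3rd) — F## — is absent.

F##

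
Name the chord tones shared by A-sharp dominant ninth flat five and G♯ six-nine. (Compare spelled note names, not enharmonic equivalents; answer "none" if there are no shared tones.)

A-sharp, G-sharp, B-sharp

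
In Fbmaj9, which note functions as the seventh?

Eb

Fbmaj9 is built on Fb; its 7th is a major 7th above the root.
A seventh above F uses the letter E, and the major 7th above Fb is Eb.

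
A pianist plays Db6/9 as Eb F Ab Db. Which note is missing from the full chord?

Bb

The full Db6/9 chord is Db, F, Ab, Bb, Eb.
Comparing with the voicing, the major 6th (6th) — Bb — is absent.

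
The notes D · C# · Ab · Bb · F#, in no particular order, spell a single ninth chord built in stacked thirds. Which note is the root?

Bb

Arranged so that each adjacent pair is a third by letter name: Bb – D – F# – Ab – C#.
The bottom of that stack, Bb, is the root (this is Bb dominant seventh sharp nine sharp five).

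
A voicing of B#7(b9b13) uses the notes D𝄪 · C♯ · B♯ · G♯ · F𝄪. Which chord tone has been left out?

A♯

B#7(b9b13) = B♯, D𝄪, F𝄪, A♯, C♯, G♯. The voicing lacks the 7th (minor 7th), A♯.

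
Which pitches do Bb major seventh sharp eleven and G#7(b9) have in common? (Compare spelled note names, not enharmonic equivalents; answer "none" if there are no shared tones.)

Bb major seventh sharp eleven = Bb, D, F, A, E.
G#7(b9) = G#, B#, D#, F#, A.
Shared: A.

A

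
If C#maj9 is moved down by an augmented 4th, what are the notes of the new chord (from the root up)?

G  B  D  F#  A

C# down an augmented 4th → G. New chord: G major ninth.
Root: G
Major 3rd (3rd): B
Perfect 5th (5th): D
Major 7th (7th): F#
Major 9th (9th): A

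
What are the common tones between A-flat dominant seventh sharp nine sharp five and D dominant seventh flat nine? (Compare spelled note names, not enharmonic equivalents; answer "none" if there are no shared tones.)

C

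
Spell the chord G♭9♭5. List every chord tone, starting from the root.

Gb, Bb, Dbb, Fb, Ab

G♭9♭5 is a dominant ninth flat five built on Gb.
Root: Gb
Major 3rd (3rd): Bb
Diminished 5th (5th): Dbb
Minor 7th (7th): Fb
Major 9th (9th): Ab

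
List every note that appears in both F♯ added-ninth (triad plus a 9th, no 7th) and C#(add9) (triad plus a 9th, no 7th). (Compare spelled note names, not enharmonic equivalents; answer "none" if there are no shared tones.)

F♯ added-ninth: F# A# C# G#
C#(add9): C# E# G# D#
Common to both → C#, G#.

C#, G#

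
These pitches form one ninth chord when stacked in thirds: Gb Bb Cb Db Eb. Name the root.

Cb

Arranged so that each adjacent pair is a third by letter name: Cb – Eb – Gb – Bb – Db.
The bottom of that stack, Cb, is the root (this is Cb major ninth).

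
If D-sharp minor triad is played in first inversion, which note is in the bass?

D-sharp minor triad = D-sharp–F-sharp–A-sharp. First inversion → third in the bass = F-sharp.

F-sharp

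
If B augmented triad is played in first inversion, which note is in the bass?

D#

B augmented triad = B–D#–F##. First inversion → third in the bass = D#.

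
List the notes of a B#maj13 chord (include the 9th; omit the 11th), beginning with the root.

B#  D##  F##  A##  C##  G##

Root B#, quality major thirteenth:
- root: B#
- major 3rd: D##
- perfect 5th: F##
- major 7th: A##
- major 9th: C##
- major 13th: G##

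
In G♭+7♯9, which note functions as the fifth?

D

G♭+7♯9 is built on Gb; its 5th is an augmented 5th above the root.
A fifth above G uses the letter D, and the augmented 5th above Gb is D.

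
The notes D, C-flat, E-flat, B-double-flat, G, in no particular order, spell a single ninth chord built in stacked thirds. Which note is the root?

Arranged so that each adjacent pair is a third by letter name: C-flat – E-flat – G – B-double-flat – D.
The bottom of that stack, C-flat, is the root (this is C-flat dominant seventh sharp nine sharp five).

C-flat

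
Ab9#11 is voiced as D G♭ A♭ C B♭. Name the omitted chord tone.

Ab9#11 = A♭, C, E♭, G♭, B♭, D. The voicing lacks the 5th (perfect 5th), E♭.

E♭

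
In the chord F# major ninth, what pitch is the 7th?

Root of F# major ninth = F-sharp. The 7th is a major 7th: F-sharp up a major 7th → E-sharp.

E-sharp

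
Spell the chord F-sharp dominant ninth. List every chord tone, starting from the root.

F-sharp dominant ninth: dominant ninth on F♯.
Root: F♯
Major 3rd (3rd): A♯
Perfect 5th (5th): C♯
Minor 7th (7th): E
Major 9th (9th): G♯

F♯, A♯, C♯, E, G♯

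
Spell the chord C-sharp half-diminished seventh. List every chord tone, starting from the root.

C-sharp  E  G  B

C-sharp half-diminished seventh: half-diminished seventh on C-sharp.
Root: C-sharp
Minor 3rd (3rd): E
Diminished 5th (5th): G
Minor 7th (7th): B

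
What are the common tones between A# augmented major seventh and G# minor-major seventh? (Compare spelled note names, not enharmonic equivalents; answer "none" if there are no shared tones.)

none

A# augmented major seventh = A-sharp, C-double-sharp, E-double-sharp, G-double-sharp.
G# minor-major seventh = G-sharp, B, D-sharp, F-double-sharp.
Shared: none.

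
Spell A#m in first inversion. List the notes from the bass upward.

C# E# A#

A#m = A#–C#–E#; first inversion → third (C#) lowest.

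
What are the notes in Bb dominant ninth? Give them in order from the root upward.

Root B-flat, quality dominant ninth:
root → B-flat
3rd (major 3rd) → D
5th (perfect 5th) → F
7th (minor 7th) → A-flat
9th (major 9th) → C

B-flat  D  F  A-flat  C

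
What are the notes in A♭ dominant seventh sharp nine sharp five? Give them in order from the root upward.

A-flat  C  E  G-flat  B

Root A-flat, quality dominant seventh sharp nine sharp five:
A-flat — root
C — major 3rd
E — augmented 5th
G-flat — minor 7th
B — augmented 9th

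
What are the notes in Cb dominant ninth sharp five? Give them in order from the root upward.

Cb, Eb, G, Bbb, Db

Cb dominant ninth sharp five: dominant ninth sharp five on Cb.
- root: Cb
- major 3rd: Eb
- augmented 5th: G
- minor 7th: Bbb
- major 9th: Db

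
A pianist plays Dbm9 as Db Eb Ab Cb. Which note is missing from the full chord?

Dbm9 = Db, Fb, Ab, Cb, Eb. The voicing lacks the 3rd (minor 3rd), Fb.

Fb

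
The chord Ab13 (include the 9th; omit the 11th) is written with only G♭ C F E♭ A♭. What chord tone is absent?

B♭

Ab13 = A♭, C, E♭, G♭, B♭, F. The voicing lacks the 9th (major 9th), B♭.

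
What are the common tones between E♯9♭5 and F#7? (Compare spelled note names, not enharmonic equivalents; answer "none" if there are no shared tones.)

none

E♯9♭5: E# G## B D# F##
F#7: F# A# C# E
Common to both → none.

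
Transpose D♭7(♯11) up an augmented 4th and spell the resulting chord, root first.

G B D F C#

Db up an augmented 4th → G. New chord: G dominant seventh sharp eleven.
Root: G
Major 3rd (3rd): B
Perfect 5th (5th): D
Minor 7th (7th): F
Augmented 11th (11th): C#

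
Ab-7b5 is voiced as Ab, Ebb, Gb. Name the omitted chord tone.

Ab-7b5 = Ab, Cb, Ebb, Gb. The voicing lacks the 3rd (minor 3rd), Cb.

Cb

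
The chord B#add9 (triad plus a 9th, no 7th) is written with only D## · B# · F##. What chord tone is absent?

C##

The full B#add9 chord is B#, D##, F##, C##.
Comparing with the voicing, the major 9th (9th) — C## — is absent.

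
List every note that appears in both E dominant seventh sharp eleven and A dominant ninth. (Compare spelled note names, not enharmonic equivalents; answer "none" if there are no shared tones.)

E dominant seventh sharp eleven = E, G-sharp, B, D, A-sharp.
A dominant ninth = A, C-sharp, E, G, B.
Shared: E, B.

E  B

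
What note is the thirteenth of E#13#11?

C𝄪

Root of E#13#11 = E♯. The 13th is a major 13th: E♯ up a major 13th → C𝄪.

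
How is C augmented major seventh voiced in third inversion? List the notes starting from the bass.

B – C – E – G#

In root position, C augmented major seventh is C–E–G#–B.
Third inversion puts the seventh (B) in the bass.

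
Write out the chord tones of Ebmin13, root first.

E♭  G♭  B♭  D♭  F  A♭  C

Root E♭, quality minor thirteenth:
E♭ — root
G♭ — minor 3rd
B♭ — perfect 5th
D♭ — minor 7th
F — major 9th
A♭ — perfect 11th
C — major 13th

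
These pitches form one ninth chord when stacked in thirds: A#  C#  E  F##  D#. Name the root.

D#

Stacking in thirds gives D# – F## – A# – C# – E, so D# is the root — D# dominant seventh flat nine.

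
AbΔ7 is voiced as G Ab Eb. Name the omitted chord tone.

The full AbΔ7 chord is Ab, C, Eb, G.
Comparing with the voicing, the major 3rd (3rd) — C — is absent.

C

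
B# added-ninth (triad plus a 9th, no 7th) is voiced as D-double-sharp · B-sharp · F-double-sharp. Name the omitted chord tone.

The full B# added-ninth chord is B-sharp, D-double-sharp, F-double-sharp, C-double-sharp.
Comparing with the voicing, the major 9th (9th) — C-double-sharp — is absent.

C-double-sharp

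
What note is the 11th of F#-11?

B

F#-11 is built on F#; its 11th is a perfect 11th above the root.
A fourth above F uses the letter B, and the perfect 11th above F# is B.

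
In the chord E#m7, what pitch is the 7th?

Root of E#m7 = E#. The 7th is a minor 7th: E# up a minor 7th → D#.

D#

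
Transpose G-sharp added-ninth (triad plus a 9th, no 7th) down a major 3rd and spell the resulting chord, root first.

Transposed root: G-sharp → E (major 3rd down). So we spell E added-ninth:
- root: E
- major 3rd: G-sharp
- perfect 5th: B
- major 9th: F-sharp

E  G-sharp  B  F-sharp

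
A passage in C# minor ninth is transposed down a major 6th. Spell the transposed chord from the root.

E G B D F#

A major 6th down from C# is E, so the new chord is E minor ninth.
root → E
3rd (minor 3rd) → G
5th (perfect 5th) → B
7th (minor 7th) → D
9th (major 9th) → F#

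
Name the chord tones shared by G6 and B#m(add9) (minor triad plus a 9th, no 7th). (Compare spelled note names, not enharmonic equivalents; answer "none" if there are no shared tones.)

none

G6 = G, B, D, E.
B#m(add9) = B#, D#, F##, C##.
Shared: none.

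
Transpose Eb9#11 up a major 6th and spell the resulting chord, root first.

C  E  G  B♭  D  F♯

E♭ up a major 6th → C. New chord: C dominant ninth sharp eleven.
- root: C
- major 3rd: E
- perfect 5th: G
- minor 7th: B♭
- major 9th: D
- augmented 11th: F♯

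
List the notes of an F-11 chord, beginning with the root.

F-11: minor eleventh on F.
Root: F
Minor 3rd (3rd): A♭
Perfect 5th (5th): C
Minor 7th (7th): E♭
Major 9th (9th): G
Perfect 11th (11th): B♭

F, A♭, C, E♭, G, B♭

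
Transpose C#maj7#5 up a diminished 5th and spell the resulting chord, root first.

Transposed root: C# → G (diminished 5th up). So we spell G augmented major seventh:
Root: G
Major 3rd (3rd): B
Augmented 5th (5th): D#
Major 7th (7th): F#

G, B, D#, F#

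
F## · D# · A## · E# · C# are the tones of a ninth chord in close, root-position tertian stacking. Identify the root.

D#

Arranged so that each adjacent pair is a third by letter name: D# – F## – A## – C# – E#.
The bottom of that stack, D#, is the root (this is D# dominant ninth sharp five).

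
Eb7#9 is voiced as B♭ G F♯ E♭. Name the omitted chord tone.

The full Eb7#9 chord is E♭, G, B♭, D♭, F♯.
Comparing with the voicing, the minor 7th (7th) — D♭ — is absent.

D♭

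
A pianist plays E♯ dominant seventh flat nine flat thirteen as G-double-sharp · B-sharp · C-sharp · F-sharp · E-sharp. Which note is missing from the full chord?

The full E♯ dominant seventh flat nine flat thirteen chord is E-sharp, G-double-sharp, B-sharp, D-sharp, F-sharp, C-sharp.
Comparing with the voicing, the minor 7th (7th) — D-sharp — is absent.

D-sharp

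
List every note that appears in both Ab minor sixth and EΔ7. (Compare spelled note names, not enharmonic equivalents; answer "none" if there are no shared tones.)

none

Ab minor sixth = Ab, Cb, Eb, F.
EΔ7 = E, G#, B, D#.
Shared: none.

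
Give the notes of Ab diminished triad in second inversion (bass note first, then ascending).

In root position, Ab diminished triad is Ab–Cb–Ebb.
Second inversion puts the fifth (Ebb) in the bass.

Ebb, Ab, Cb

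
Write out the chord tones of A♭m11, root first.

A♭ – C♭ – E♭ – G♭ – B♭ – D♭

A♭m11: minor eleventh on A♭.
A♭ — root
C♭ — minor 3rd
E♭ — perfect 5th
G♭ — minor 7th
B♭ — major 9th
D♭ — perfect 11th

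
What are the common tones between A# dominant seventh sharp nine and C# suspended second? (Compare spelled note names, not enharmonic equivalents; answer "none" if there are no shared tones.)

G-sharp

A# dominant seventh sharp nine = A-sharp, C-double-sharp, E-sharp, G-sharp, B-double-sharp.
C# suspended second = C-sharp, D-sharp, G-sharp.
Shared: G-sharp.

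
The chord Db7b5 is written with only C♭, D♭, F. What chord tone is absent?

A𝄫

Db7b5 = D♭, F, A𝄫, C♭. The voicing lacks the 5th (diminished 5th), A𝄫.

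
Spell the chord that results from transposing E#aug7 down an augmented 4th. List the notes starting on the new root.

Transposed root: E♯ → B (augmented 4th down). So we spell B augmented seventh:
- root: B
- major 3rd: D♯
- augmented 5th: F𝄪
- minor 7th: A

B  D♯  F𝄪  A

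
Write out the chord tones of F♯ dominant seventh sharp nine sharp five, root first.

F# A# C## E G##

F♯ dominant seventh sharp nine sharp five: dominant seventh sharp nine sharp five on F#.
F# — root
A# — major 3rd
C## — augmented 5th
E — minor 7th
G## — augmented 9th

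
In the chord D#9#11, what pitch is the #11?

Root of D#9#11 = D♯. The 11th is an augmented 11th: D♯ up an augmented 11th → G𝄪.

G𝄪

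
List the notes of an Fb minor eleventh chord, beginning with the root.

Fb minor eleventh: minor eleventh on Fb.
Fb — root
Abb — minor 3rd
Cb — perfect 5th
Ebb — minor 7th
Gb — major 9th
Bbb — perfect 11th

Fb, Abb, Cb, Ebb, Gb, Bbb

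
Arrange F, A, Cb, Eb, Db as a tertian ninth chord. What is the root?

Db

Stacking in thirds gives Db – F – A – Cb – Eb, so Db is the root — Db dominant ninth sharp five.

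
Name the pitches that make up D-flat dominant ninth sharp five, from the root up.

Db F A Cb Eb

D-flat dominant ninth sharp five is a dominant ninth sharp five built on Db.
Db — root
F — major 3rd
A — augmented 5th
Cb — minor 7th
Eb — major 9th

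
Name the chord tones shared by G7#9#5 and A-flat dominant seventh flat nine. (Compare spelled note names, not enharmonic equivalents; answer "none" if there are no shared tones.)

G7#9#5: G B D♯ F A♯
A-flat dominant seventh flat nine: A♭ C E♭ G♭ B𝄫
Common to both → none.

none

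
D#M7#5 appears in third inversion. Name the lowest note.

D#M7#5 in root position is D♯–F𝄪–A𝄪–C𝄪.
Third inversion places the seventh in the bass, which is C𝄪.

C𝄪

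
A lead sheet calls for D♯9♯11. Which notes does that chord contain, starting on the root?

D# F## A# C# E# G##

D♯9♯11: dominant ninth sharp eleven on D#.
Root: D#
Major 3rd (3rd): F##
Perfect 5th (5th): A#
Minor 7th (7th): C#
Major 9th (9th): E#
Augmented 11th (11th): G##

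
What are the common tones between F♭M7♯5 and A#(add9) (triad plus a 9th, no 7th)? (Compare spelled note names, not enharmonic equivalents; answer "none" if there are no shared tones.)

F♭M7♯5 = Fb, Ab, C, Eb.
A#(add9) = A#, C##, E#, B#.
Shared: none.

none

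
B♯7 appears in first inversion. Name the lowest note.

B♯7 = B#–D##–F##–A#. First inversion → third in the bass = D##.

D##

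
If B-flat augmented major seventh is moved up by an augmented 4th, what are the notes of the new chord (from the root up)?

E, G-sharp, B-sharp, D-sharp

Transposed root: B-flat → E (augmented 4th up). So we spell E augmented major seventh:
root → E
3rd (major 3rd) → G-sharp
5th (augmented 5th) → B-sharp
7th (major 7th) → D-sharp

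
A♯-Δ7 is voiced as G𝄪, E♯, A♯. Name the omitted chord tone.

A♯-Δ7 = A♯, C♯, E♯, G𝄪. The voicing lacks the 3rd (minor 3rd), C♯.

C♯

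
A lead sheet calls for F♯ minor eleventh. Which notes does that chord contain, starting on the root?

F# A C# E G# B

Root F#, quality minor eleventh:
root → F#
3rd (minor 3rd) → A
5th (perfect 5th) → C#
7th (minor 7th) → E
9th (major 9th) → G#
11th (perfect 11th) → B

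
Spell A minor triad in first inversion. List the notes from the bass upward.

In root position, A minor triad is A–C–E.
First inversion puts the third (C) in the bass.

C, E, A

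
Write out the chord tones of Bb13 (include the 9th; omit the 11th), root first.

Bb D F Ab C G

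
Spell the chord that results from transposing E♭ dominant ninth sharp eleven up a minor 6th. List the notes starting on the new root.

C-flat, E-flat, G-flat, B-double-flat, D-flat, F

A minor 6th up from E-flat is C-flat, so the new chord is C-flat dominant ninth sharp eleven.
Root: C-flat
Major 3rd (3rd): E-flat
Perfect 5th (5th): G-flat
Minor 7th (7th): B-double-flat
Major 9th (9th): D-flat
Augmented 11th (11th): F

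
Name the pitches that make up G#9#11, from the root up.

G#, B#, D#, F#, A#, C##

Root G#, quality dominant ninth sharp eleven:
root → G#
3rd (major 3rd) → B#
5th (perfect 5th) → D#
7th (minor 7th) → F#
9th (major 9th) → A#
11th (augmented 11th) → C##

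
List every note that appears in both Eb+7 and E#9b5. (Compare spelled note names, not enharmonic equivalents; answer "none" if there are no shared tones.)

Eb+7 = Eb, G, B, Db.
E#9b5 = E#, G##, B, D#, F##.
Shared: B.

B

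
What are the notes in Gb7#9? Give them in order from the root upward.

Gb Bb Db Fb A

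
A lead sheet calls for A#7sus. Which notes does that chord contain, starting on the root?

A♯  D♯  E♯  G♯

A#7sus is a dominant seventh suspended fourth built on A♯.
A♯ — root
D♯ — perfect 4th
E♯ — perfect 5th
G♯ — minor 7th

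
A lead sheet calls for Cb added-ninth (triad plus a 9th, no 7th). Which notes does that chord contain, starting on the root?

Root Cb, quality added-ninth:
Root: Cb
Major 3rd (3rd): Eb
Perfect 5th (5th): Gb
Major 9th (9th): Db

Cb Eb Gb Db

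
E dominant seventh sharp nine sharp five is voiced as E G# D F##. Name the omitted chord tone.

B#

E dominant seventh sharp nine sharp five = E, G#, B#, D, F##. The voicing lacks the 5th (augmented 5th), B#.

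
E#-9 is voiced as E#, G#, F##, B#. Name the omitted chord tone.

The full E#-9 chord is E#, G#, B#, D#, F##.
Comparing with the voicing, the minor 7th (7th) — D# — is absent.

D#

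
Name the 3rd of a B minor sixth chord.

B minor sixth is built on B; its 3rd is a minor 3rd above the root.
A third above B uses the letter D, and the minor 3rd above B is D.

D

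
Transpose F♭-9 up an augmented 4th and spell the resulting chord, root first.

An augmented 4th up from Fb is Bb, so the new chord is Bb minor ninth.
- root: Bb
- minor 3rd: Db
- perfect 5th: F
- minor 7th: Ab
- major 9th: C

Bb, Db, F, Ab, C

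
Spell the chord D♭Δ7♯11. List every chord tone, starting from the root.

D♭Δ7♯11 is a major seventh sharp eleven built on Db.
- root: Db
- major 3rd: F
- perfect 5th: Ab
- major 7th: C
- augmented 11th: G

Db F Ab C G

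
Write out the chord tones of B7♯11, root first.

Root B, quality dominant seventh sharp eleven:
B — root
D# — major 3rd
F# — perfect 5th
A — minor 7th
E# — augmented 11th

B D# F# A E#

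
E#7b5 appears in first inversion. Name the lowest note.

G##

E#7b5 = E#–G##–B–D#. First inversion → third in the bass = G##.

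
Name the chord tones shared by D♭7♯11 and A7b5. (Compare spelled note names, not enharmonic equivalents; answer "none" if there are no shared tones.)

G

D♭7♯11 = Db, F, Ab, Cb, G.
A7b5 = A, C#, Eb, G.
Shared: G.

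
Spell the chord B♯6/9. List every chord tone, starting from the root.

B♯ – D𝄪 – F𝄪 – G𝄪 – C𝄪

Root B♯, quality six-nine:
Root: B♯
Major 3rd (3rd): D𝄪
Perfect 5th (5th): F𝄪
Major 6th (6th): G𝄪
Major 9th (9th): C𝄪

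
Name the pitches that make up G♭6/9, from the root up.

Gb  Bb  Db  Eb  Ab

G♭6/9: six-nine on Gb.
Root: Gb
Major 3rd (3rd): Bb
Perfect 5th (5th): Db
Major 6th (6th): Eb
Major 9th (9th): Ab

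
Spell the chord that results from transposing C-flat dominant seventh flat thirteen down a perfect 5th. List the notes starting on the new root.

A perfect 5th down from C-flat is F-flat, so the new chord is F-flat dominant seventh flat thirteen.
F-flat — root
A-flat — major 3rd
C-flat — perfect 5th
E-double-flat — minor 7th
D-double-flat — minor 13th

F-flat A-flat C-flat E-double-flat D-double-flat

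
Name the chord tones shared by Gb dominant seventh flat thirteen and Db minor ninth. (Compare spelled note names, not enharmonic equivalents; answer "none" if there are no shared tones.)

D-flat, F-flat

Gb dominant seventh flat thirteen: G-flat B-flat D-flat F-flat E-double-flat
Db minor ninth: D-flat F-flat A-flat C-flat E-flat
Common to both → D-flat, F-flat.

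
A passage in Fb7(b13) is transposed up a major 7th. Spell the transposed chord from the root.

E♭ – G – B♭ – D♭ – C♭

F♭ up a major 7th → E♭. New chord: E♭ dominant seventh flat thirteen.
root → E♭
3rd (major 3rd) → G
5th (perfect 5th) → B♭
7th (minor 7th) → D♭
13th (minor 13th) → C♭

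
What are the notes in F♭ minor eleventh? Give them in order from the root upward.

F♭ minor eleventh is a minor eleventh built on Fb.
Root: Fb
Minor 3rd (3rd): Abb
Perfect 5th (5th): Cb
Minor 7th (7th): Ebb
Major 9th (9th): Gb
Perfect 11th (11th): Bbb

Fb  Abb  Cb  Ebb  Gb  Bbb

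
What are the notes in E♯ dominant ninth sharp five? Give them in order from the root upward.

Root E-sharp, quality dominant ninth sharp five:
Root: E-sharp
Major 3rd (3rd): G-double-sharp
Augmented 5th (5th): B-double-sharp
Minor 7th (7th): D-sharp
Major 9th (9th): F-double-sharp

E-sharp, G-double-sharp, B-double-sharp, D-sharp, F-double-sharp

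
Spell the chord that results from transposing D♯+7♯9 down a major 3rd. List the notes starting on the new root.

B, D#, F##, A, C##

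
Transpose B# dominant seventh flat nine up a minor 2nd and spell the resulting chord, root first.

C♯  E♯  G♯  B  D

A minor 2nd up from B♯ is C♯, so the new chord is C♯ dominant seventh flat nine.
- root: C♯
- major 3rd: E♯
- perfect 5th: G♯
- minor 7th: B
- minor 9th: D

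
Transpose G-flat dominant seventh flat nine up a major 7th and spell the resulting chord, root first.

F – A – C – E-flat – G-flat

G-flat up a major 7th → F. New chord: F dominant seventh flat nine.
Root: F
Major 3rd (3rd): A
Perfect 5th (5th): C
Minor 7th (7th): E-flat
Minor 9th (9th): G-flat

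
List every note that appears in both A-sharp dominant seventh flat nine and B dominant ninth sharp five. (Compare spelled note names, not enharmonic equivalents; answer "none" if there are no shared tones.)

A-sharp dominant seventh flat nine: A-sharp C-double-sharp E-sharp G-sharp B
B dominant ninth sharp five: B D-sharp F-double-sharp A C-sharp
Common to both → B.

B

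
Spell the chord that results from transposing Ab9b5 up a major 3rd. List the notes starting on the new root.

C – E – Gb – Bb – D

Ab up a major 3rd → C. New chord: C dominant ninth flat five.
- root: C
- major 3rd: E
- diminished 5th: Gb
- minor 7th: Bb
- major 9th: D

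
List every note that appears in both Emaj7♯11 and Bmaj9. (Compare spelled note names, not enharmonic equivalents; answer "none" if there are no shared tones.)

B D# A#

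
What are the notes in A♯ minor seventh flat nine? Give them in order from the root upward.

A♯ minor seventh flat nine is a minor seventh flat nine built on A♯.
Root: A♯
Minor 3rd (3rd): C♯
Perfect 5th (5th): E♯
Minor 7th (7th): G♯
Minor 9th (9th): B

A♯ C♯ E♯ G♯ B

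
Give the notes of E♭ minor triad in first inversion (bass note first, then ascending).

In root position, E♭ minor triad is Eb–Gb–Bb.
First inversion puts the third (Gb) in the bass.

Gb, Bb, Eb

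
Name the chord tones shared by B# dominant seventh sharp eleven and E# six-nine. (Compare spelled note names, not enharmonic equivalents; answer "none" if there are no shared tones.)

B# dominant seventh sharp eleven: B♯ D𝄪 F𝄪 A♯ E𝄪
E# six-nine: E♯ G𝄪 B♯ C𝄪 F𝄪
Common to both → B♯, F𝄪.

B♯ – F𝄪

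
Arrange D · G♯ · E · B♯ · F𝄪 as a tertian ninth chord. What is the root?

E

Arranged so that each adjacent pair is a third by letter name: E – G♯ – B♯ – D – F𝄪.
The bottom of that stack, E, is the root (this is E dominant seventh sharp nine sharp five).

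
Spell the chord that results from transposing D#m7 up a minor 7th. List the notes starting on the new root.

C#, E, G#, B

D# up a minor 7th → C#. New chord: C# minor seventh.
- root: C#
- minor 3rd: E
- perfect 5th: G#
- minor 7th: B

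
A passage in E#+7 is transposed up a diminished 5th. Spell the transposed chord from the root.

E♯ up a diminished 5th → B. New chord: B augmented seventh.
- root: B
- major 3rd: D♯
- augmented 5th: F𝄪
- minor 7th: A

B  D♯  F𝄪  A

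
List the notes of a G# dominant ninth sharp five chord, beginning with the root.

G# dominant ninth sharp five is a dominant ninth sharp five built on G-sharp.
G-sharp — root
B-sharp — major 3rd
D-double-sharp — augmented 5th
F-sharp — minor 7th
A-sharp — major 9th

G-sharp – B-sharp – D-double-sharp – F-sharp – A-sharp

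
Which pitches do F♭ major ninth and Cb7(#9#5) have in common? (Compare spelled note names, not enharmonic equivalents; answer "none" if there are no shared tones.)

Cb Eb

F♭ major ninth: Fb Ab Cb Eb Gb
Cb7(#9#5): Cb Eb G Bbb D
Common to both → Cb, Eb.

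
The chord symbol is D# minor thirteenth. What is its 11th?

G-sharp

D# minor thirteenth is built on D-sharp; its 11th is a perfect 11th above the root.
A fourth above D uses the letter G, and the perfect 11th above D-sharp is G-sharp.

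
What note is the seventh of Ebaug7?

Ebaug7 is built on Eb; its 7th is a minor 7th above the root.
A seventh above E uses the letter D, and the minor 7th above Eb is Db.

Db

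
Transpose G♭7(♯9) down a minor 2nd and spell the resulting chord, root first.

F A C Eb G#

Gb down a minor 2nd → F. New chord: F dominant seventh sharp nine.
F — root
A — major 3rd
C — perfect 5th
Eb — minor 7th
G# — augmented 9th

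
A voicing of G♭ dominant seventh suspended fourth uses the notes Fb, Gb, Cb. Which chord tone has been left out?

Db

G♭ dominant seventh suspended fourth = Gb, Cb, Db, Fb. The voicing lacks the 5th (perfect 5th), Db.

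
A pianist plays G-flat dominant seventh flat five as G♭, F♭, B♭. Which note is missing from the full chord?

D𝄫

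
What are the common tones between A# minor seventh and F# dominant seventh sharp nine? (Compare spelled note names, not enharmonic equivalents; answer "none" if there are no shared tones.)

A# minor seventh: A-sharp C-sharp E-sharp G-sharp
F# dominant seventh sharp nine: F-sharp A-sharp C-sharp E G-double-sharp
Common to both → A-sharp, C-sharp.

A-sharp – C-sharp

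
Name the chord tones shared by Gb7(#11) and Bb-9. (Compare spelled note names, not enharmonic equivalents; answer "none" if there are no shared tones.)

B♭, D♭, C

Gb7(#11) = G♭, B♭, D♭, F♭, C.
Bb-9 = B♭, D♭, F, A♭, C.
Shared: B♭, D♭, C.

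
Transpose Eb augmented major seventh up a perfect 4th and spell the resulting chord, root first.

A-flat, C, E, G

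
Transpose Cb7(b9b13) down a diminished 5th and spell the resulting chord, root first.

F – A – C – Eb – Gb – Db

Transposed root: Cb → F (diminished 5th down). So we spell F dominant seventh flat nine flat thirteen:
Root: F
Major 3rd (3rd): A
Perfect 5th (5th): C
Minor 7th (7th): Eb
Minor 9th (9th): Gb
Minor 13th (13th): Db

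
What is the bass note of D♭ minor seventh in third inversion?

D♭ minor seventh = D-flat–F-flat–A-flat–C-flat. Third inversion → seventh in the bass = C-flat.

C-flat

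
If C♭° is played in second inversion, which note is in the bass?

C♭° = Cb–Ebb–Gbb. Second inversion → fifth in the bass = Gbb.

Gbb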